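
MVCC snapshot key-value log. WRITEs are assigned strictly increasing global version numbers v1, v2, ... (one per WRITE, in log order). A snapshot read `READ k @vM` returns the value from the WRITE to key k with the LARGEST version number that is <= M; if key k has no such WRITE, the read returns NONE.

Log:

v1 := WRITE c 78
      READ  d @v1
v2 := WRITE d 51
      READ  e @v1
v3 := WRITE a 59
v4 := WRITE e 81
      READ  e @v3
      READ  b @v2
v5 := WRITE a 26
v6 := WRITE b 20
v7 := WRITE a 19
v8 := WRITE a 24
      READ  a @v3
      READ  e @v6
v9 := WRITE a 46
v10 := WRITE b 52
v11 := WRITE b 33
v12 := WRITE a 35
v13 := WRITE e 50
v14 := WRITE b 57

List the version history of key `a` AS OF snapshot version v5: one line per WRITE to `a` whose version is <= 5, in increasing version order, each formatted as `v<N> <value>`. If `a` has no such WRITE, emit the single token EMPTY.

Scan writes for key=a with version <= 5:
  v1 WRITE c 78 -> skip
  v2 WRITE d 51 -> skip
  v3 WRITE a 59 -> keep
  v4 WRITE e 81 -> skip
  v5 WRITE a 26 -> keep
  v6 WRITE b 20 -> skip
  v7 WRITE a 19 -> drop (> snap)
  v8 WRITE a 24 -> drop (> snap)
  v9 WRITE a 46 -> drop (> snap)
  v10 WRITE b 52 -> skip
  v11 WRITE b 33 -> skip
  v12 WRITE a 35 -> drop (> snap)
  v13 WRITE e 50 -> skip
  v14 WRITE b 57 -> skip
Collected: [(3, 59), (5, 26)]

Answer: v3 59
v5 26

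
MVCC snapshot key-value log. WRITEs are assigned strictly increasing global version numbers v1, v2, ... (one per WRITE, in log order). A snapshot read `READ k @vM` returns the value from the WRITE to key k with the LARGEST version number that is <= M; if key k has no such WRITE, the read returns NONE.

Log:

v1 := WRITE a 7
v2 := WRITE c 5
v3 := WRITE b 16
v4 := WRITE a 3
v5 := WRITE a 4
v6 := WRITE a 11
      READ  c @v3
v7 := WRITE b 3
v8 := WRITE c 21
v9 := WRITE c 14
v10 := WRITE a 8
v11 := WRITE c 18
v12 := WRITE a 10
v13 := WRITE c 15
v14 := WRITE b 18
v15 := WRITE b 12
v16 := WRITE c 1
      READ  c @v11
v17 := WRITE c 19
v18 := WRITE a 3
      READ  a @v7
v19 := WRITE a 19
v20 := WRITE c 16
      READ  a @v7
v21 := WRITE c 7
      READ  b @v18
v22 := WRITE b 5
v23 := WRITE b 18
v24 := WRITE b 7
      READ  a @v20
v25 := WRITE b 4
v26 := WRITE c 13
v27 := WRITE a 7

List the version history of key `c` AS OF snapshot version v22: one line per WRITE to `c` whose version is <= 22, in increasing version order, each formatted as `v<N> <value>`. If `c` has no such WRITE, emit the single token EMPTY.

Answer: v2 5
v8 21
v9 14
v11 18
v13 15
v16 1
v17 19
v20 16
v21 7

Derivation:
Scan writes for key=c with version <= 22:
  v1 WRITE a 7 -> skip
  v2 WRITE c 5 -> keep
  v3 WRITE b 16 -> skip
  v4 WRITE a 3 -> skip
  v5 WRITE a 4 -> skip
  v6 WRITE a 11 -> skip
  v7 WRITE b 3 -> skip
  v8 WRITE c 21 -> keep
  v9 WRITE c 14 -> keep
  v10 WRITE a 8 -> skip
  v11 WRITE c 18 -> keep
  v12 WRITE a 10 -> skip
  v13 WRITE c 15 -> keep
  v14 WRITE b 18 -> skip
  v15 WRITE b 12 -> skip
  v16 WRITE c 1 -> keep
  v17 WRITE c 19 -> keep
  v18 WRITE a 3 -> skip
  v19 WRITE a 19 -> skip
  v20 WRITE c 16 -> keep
  v21 WRITE c 7 -> keep
  v22 WRITE b 5 -> skip
  v23 WRITE b 18 -> skip
  v24 WRITE b 7 -> skip
  v25 WRITE b 4 -> skip
  v26 WRITE c 13 -> drop (> snap)
  v27 WRITE a 7 -> skip
Collected: [(2, 5), (8, 21), (9, 14), (11, 18), (13, 15), (16, 1), (17, 19), (20, 16), (21, 7)]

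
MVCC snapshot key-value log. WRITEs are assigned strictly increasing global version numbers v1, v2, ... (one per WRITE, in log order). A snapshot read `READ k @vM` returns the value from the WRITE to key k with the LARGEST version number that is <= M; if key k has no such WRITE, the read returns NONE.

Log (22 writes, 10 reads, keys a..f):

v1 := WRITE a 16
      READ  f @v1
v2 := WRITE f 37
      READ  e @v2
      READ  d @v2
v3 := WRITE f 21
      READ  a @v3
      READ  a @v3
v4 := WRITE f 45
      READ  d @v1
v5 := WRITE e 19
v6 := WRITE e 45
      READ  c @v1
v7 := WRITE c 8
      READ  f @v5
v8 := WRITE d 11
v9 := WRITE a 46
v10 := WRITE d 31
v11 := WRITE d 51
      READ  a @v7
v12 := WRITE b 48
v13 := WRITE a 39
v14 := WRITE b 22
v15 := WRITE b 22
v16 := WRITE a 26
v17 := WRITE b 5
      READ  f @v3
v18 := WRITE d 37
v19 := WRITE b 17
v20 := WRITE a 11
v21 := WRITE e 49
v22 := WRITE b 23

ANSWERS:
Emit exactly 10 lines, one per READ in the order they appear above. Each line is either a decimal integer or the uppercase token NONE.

Answer: NONE
NONE
NONE
16
16
NONE
NONE
45
16
21

Derivation:
v1: WRITE a=16  (a history now [(1, 16)])
READ f @v1: history=[] -> no version <= 1 -> NONE
v2: WRITE f=37  (f history now [(2, 37)])
READ e @v2: history=[] -> no version <= 2 -> NONE
READ d @v2: history=[] -> no version <= 2 -> NONE
v3: WRITE f=21  (f history now [(2, 37), (3, 21)])
READ a @v3: history=[(1, 16)] -> pick v1 -> 16
READ a @v3: history=[(1, 16)] -> pick v1 -> 16
v4: WRITE f=45  (f history now [(2, 37), (3, 21), (4, 45)])
READ d @v1: history=[] -> no version <= 1 -> NONE
v5: WRITE e=19  (e history now [(5, 19)])
v6: WRITE e=45  (e history now [(5, 19), (6, 45)])
READ c @v1: history=[] -> no version <= 1 -> NONE
v7: WRITE c=8  (c history now [(7, 8)])
READ f @v5: history=[(2, 37), (3, 21), (4, 45)] -> pick v4 -> 45
v8: WRITE d=11  (d history now [(8, 11)])
v9: WRITE a=46  (a history now [(1, 16), (9, 46)])
v10: WRITE d=31  (d history now [(8, 11), (10, 31)])
v11: WRITE d=51  (d history now [(8, 11), (10, 31), (11, 51)])
READ a @v7: history=[(1, 16), (9, 46)] -> pick v1 -> 16
v12: WRITE b=48  (b history now [(12, 48)])
v13: WRITE a=39  (a history now [(1, 16), (9, 46), (13, 39)])
v14: WRITE b=22  (b history now [(12, 48), (14, 22)])
v15: WRITE b=22  (b history now [(12, 48), (14, 22), (15, 22)])
v16: WRITE a=26  (a history now [(1, 16), (9, 46), (13, 39), (16, 26)])
v17: WRITE b=5  (b history now [(12, 48), (14, 22), (15, 22), (17, 5)])
READ f @v3: history=[(2, 37), (3, 21), (4, 45)] -> pick v3 -> 21
v18: WRITE d=37  (d history now [(8, 11), (10, 31), (11, 51), (18, 37)])
v19: WRITE b=17  (b history now [(12, 48), (14, 22), (15, 22), (17, 5), (19, 17)])
v20: WRITE a=11  (a history now [(1, 16), (9, 46), (13, 39), (16, 26), (20, 11)])
v21: WRITE e=49  (e history now [(5, 19), (6, 45), (21, 49)])
v22: WRITE b=23  (b history now [(12, 48), (14, 22), (15, 22), (17, 5), (19, 17), (22, 23)])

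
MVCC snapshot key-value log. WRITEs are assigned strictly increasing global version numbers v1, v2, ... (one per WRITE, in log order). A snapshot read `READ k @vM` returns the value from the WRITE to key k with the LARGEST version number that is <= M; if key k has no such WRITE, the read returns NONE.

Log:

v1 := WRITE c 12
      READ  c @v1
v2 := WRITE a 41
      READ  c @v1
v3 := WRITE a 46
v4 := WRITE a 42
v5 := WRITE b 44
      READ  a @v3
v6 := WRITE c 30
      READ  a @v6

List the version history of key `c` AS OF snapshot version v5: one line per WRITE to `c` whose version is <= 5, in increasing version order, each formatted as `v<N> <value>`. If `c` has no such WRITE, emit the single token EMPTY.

Answer: v1 12

Derivation:
Scan writes for key=c with version <= 5:
  v1 WRITE c 12 -> keep
  v2 WRITE a 41 -> skip
  v3 WRITE a 46 -> skip
  v4 WRITE a 42 -> skip
  v5 WRITE b 44 -> skip
  v6 WRITE c 30 -> drop (> snap)
Collected: [(1, 12)]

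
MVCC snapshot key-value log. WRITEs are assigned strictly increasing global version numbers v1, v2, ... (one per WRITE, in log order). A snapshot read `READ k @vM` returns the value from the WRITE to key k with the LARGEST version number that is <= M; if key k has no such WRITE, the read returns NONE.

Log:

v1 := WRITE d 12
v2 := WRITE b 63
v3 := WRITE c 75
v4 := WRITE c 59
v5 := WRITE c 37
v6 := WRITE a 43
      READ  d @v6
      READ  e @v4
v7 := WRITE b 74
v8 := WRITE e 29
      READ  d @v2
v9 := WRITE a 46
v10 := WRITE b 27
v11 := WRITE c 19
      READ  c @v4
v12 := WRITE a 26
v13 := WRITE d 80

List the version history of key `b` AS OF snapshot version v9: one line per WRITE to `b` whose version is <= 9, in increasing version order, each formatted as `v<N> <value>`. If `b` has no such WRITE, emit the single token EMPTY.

Answer: v2 63
v7 74

Derivation:
Scan writes for key=b with version <= 9:
  v1 WRITE d 12 -> skip
  v2 WRITE b 63 -> keep
  v3 WRITE c 75 -> skip
  v4 WRITE c 59 -> skip
  v5 WRITE c 37 -> skip
  v6 WRITE a 43 -> skip
  v7 WRITE b 74 -> keep
  v8 WRITE e 29 -> skip
  v9 WRITE a 46 -> skip
  v10 WRITE b 27 -> drop (> snap)
  v11 WRITE c 19 -> skip
  v12 WRITE a 26 -> skip
  v13 WRITE d 80 -> skip
Collected: [(2, 63), (7, 74)]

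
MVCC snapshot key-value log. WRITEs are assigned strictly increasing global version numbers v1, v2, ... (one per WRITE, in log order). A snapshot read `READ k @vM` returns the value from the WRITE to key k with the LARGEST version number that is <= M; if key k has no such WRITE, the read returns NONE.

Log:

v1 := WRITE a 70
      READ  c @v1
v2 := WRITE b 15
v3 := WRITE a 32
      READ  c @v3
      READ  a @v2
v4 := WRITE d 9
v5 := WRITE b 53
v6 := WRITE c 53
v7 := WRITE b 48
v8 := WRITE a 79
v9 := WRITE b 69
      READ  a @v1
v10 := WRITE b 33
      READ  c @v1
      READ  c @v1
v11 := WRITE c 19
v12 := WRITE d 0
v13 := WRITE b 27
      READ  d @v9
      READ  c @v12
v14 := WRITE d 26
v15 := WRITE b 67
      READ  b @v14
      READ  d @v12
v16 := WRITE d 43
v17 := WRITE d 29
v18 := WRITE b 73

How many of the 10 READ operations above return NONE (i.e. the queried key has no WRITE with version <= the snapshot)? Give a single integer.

v1: WRITE a=70  (a history now [(1, 70)])
READ c @v1: history=[] -> no version <= 1 -> NONE
v2: WRITE b=15  (b history now [(2, 15)])
v3: WRITE a=32  (a history now [(1, 70), (3, 32)])
READ c @v3: history=[] -> no version <= 3 -> NONE
READ a @v2: history=[(1, 70), (3, 32)] -> pick v1 -> 70
v4: WRITE d=9  (d history now [(4, 9)])
v5: WRITE b=53  (b history now [(2, 15), (5, 53)])
v6: WRITE c=53  (c history now [(6, 53)])
v7: WRITE b=48  (b history now [(2, 15), (5, 53), (7, 48)])
v8: WRITE a=79  (a history now [(1, 70), (3, 32), (8, 79)])
v9: WRITE b=69  (b history now [(2, 15), (5, 53), (7, 48), (9, 69)])
READ a @v1: history=[(1, 70), (3, 32), (8, 79)] -> pick v1 -> 70
v10: WRITE b=33  (b history now [(2, 15), (5, 53), (7, 48), (9, 69), (10, 33)])
READ c @v1: history=[(6, 53)] -> no version <= 1 -> NONE
READ c @v1: history=[(6, 53)] -> no version <= 1 -> NONE
v11: WRITE c=19  (c history now [(6, 53), (11, 19)])
v12: WRITE d=0  (d history now [(4, 9), (12, 0)])
v13: WRITE b=27  (b history now [(2, 15), (5, 53), (7, 48), (9, 69), (10, 33), (13, 27)])
READ d @v9: history=[(4, 9), (12, 0)] -> pick v4 -> 9
READ c @v12: history=[(6, 53), (11, 19)] -> pick v11 -> 19
v14: WRITE d=26  (d history now [(4, 9), (12, 0), (14, 26)])
v15: WRITE b=67  (b history now [(2, 15), (5, 53), (7, 48), (9, 69), (10, 33), (13, 27), (15, 67)])
READ b @v14: history=[(2, 15), (5, 53), (7, 48), (9, 69), (10, 33), (13, 27), (15, 67)] -> pick v13 -> 27
READ d @v12: history=[(4, 9), (12, 0), (14, 26)] -> pick v12 -> 0
v16: WRITE d=43  (d history now [(4, 9), (12, 0), (14, 26), (16, 43)])
v17: WRITE d=29  (d history now [(4, 9), (12, 0), (14, 26), (16, 43), (17, 29)])
v18: WRITE b=73  (b history now [(2, 15), (5, 53), (7, 48), (9, 69), (10, 33), (13, 27), (15, 67), (18, 73)])
Read results in order: ['NONE', 'NONE', '70', '70', 'NONE', 'NONE', '9', '19', '27', '0']
NONE count = 4

Answer: 4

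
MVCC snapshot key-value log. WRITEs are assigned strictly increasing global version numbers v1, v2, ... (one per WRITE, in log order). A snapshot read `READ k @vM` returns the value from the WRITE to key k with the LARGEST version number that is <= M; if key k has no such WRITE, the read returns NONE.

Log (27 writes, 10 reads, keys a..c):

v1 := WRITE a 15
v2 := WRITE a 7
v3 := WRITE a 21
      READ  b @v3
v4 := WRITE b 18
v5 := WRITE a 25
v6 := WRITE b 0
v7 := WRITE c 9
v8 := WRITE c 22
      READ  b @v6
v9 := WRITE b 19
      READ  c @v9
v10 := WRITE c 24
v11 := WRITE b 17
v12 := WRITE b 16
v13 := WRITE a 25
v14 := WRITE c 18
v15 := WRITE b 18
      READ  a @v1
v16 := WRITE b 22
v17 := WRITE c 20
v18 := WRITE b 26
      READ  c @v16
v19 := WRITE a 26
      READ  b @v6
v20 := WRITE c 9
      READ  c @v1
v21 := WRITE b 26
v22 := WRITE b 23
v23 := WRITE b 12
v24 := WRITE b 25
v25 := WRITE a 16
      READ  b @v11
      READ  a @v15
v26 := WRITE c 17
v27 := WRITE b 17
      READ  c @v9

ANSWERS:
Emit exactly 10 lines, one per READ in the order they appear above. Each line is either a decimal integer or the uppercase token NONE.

v1: WRITE a=15  (a history now [(1, 15)])
v2: WRITE a=7  (a history now [(1, 15), (2, 7)])
v3: WRITE a=21  (a history now [(1, 15), (2, 7), (3, 21)])
READ b @v3: history=[] -> no version <= 3 -> NONE
v4: WRITE b=18  (b history now [(4, 18)])
v5: WRITE a=25  (a history now [(1, 15), (2, 7), (3, 21), (5, 25)])
v6: WRITE b=0  (b history now [(4, 18), (6, 0)])
v7: WRITE c=9  (c history now [(7, 9)])
v8: WRITE c=22  (c history now [(7, 9), (8, 22)])
READ b @v6: history=[(4, 18), (6, 0)] -> pick v6 -> 0
v9: WRITE b=19  (b history now [(4, 18), (6, 0), (9, 19)])
READ c @v9: history=[(7, 9), (8, 22)] -> pick v8 -> 22
v10: WRITE c=24  (c history now [(7, 9), (8, 22), (10, 24)])
v11: WRITE b=17  (b history now [(4, 18), (6, 0), (9, 19), (11, 17)])
v12: WRITE b=16  (b history now [(4, 18), (6, 0), (9, 19), (11, 17), (12, 16)])
v13: WRITE a=25  (a history now [(1, 15), (2, 7), (3, 21), (5, 25), (13, 25)])
v14: WRITE c=18  (c history now [(7, 9), (8, 22), (10, 24), (14, 18)])
v15: WRITE b=18  (b history now [(4, 18), (6, 0), (9, 19), (11, 17), (12, 16), (15, 18)])
READ a @v1: history=[(1, 15), (2, 7), (3, 21), (5, 25), (13, 25)] -> pick v1 -> 15
v16: WRITE b=22  (b history now [(4, 18), (6, 0), (9, 19), (11, 17), (12, 16), (15, 18), (16, 22)])
v17: WRITE c=20  (c history now [(7, 9), (8, 22), (10, 24), (14, 18), (17, 20)])
v18: WRITE b=26  (b history now [(4, 18), (6, 0), (9, 19), (11, 17), (12, 16), (15, 18), (16, 22), (18, 26)])
READ c @v16: history=[(7, 9), (8, 22), (10, 24), (14, 18), (17, 20)] -> pick v14 -> 18
v19: WRITE a=26  (a history now [(1, 15), (2, 7), (3, 21), (5, 25), (13, 25), (19, 26)])
READ b @v6: history=[(4, 18), (6, 0), (9, 19), (11, 17), (12, 16), (15, 18), (16, 22), (18, 26)] -> pick v6 -> 0
v20: WRITE c=9  (c history now [(7, 9), (8, 22), (10, 24), (14, 18), (17, 20), (20, 9)])
READ c @v1: history=[(7, 9), (8, 22), (10, 24), (14, 18), (17, 20), (20, 9)] -> no version <= 1 -> NONE
v21: WRITE b=26  (b history now [(4, 18), (6, 0), (9, 19), (11, 17), (12, 16), (15, 18), (16, 22), (18, 26), (21, 26)])
v22: WRITE b=23  (b history now [(4, 18), (6, 0), (9, 19), (11, 17), (12, 16), (15, 18), (16, 22), (18, 26), (21, 26), (22, 23)])
v23: WRITE b=12  (b history now [(4, 18), (6, 0), (9, 19), (11, 17), (12, 16), (15, 18), (16, 22), (18, 26), (21, 26), (22, 23), (23, 12)])
v24: WRITE b=25  (b history now [(4, 18), (6, 0), (9, 19), (11, 17), (12, 16), (15, 18), (16, 22), (18, 26), (21, 26), (22, 23), (23, 12), (24, 25)])
v25: WRITE a=16  (a history now [(1, 15), (2, 7), (3, 21), (5, 25), (13, 25), (19, 26), (25, 16)])
READ b @v11: history=[(4, 18), (6, 0), (9, 19), (11, 17), (12, 16), (15, 18), (16, 22), (18, 26), (21, 26), (22, 23), (23, 12), (24, 25)] -> pick v11 -> 17
READ a @v15: history=[(1, 15), (2, 7), (3, 21), (5, 25), (13, 25), (19, 26), (25, 16)] -> pick v13 -> 25
v26: WRITE c=17  (c history now [(7, 9), (8, 22), (10, 24), (14, 18), (17, 20), (20, 9), (26, 17)])
v27: WRITE b=17  (b history now [(4, 18), (6, 0), (9, 19), (11, 17), (12, 16), (15, 18), (16, 22), (18, 26), (21, 26), (22, 23), (23, 12), (24, 25), (27, 17)])
READ c @v9: history=[(7, 9), (8, 22), (10, 24), (14, 18), (17, 20), (20, 9), (26, 17)] -> pick v8 -> 22

Answer: NONE
0
22
15
18
0
NONE
17
25
22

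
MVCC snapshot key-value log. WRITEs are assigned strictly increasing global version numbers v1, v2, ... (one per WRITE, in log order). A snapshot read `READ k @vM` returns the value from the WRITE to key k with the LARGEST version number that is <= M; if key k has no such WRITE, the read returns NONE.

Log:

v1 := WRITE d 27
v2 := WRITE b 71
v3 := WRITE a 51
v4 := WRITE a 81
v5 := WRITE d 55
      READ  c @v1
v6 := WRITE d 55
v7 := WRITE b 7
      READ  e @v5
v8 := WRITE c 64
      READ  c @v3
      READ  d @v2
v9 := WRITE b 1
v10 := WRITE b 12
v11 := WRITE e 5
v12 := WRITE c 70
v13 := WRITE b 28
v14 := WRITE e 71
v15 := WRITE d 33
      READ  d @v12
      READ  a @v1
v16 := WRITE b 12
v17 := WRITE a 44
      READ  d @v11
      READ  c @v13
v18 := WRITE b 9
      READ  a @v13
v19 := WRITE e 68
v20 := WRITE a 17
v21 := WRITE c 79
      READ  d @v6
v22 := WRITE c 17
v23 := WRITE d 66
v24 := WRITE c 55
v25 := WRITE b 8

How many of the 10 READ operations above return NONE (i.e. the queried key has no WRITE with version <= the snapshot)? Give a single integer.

v1: WRITE d=27  (d history now [(1, 27)])
v2: WRITE b=71  (b history now [(2, 71)])
v3: WRITE a=51  (a history now [(3, 51)])
v4: WRITE a=81  (a history now [(3, 51), (4, 81)])
v5: WRITE d=55  (d history now [(1, 27), (5, 55)])
READ c @v1: history=[] -> no version <= 1 -> NONE
v6: WRITE d=55  (d history now [(1, 27), (5, 55), (6, 55)])
v7: WRITE b=7  (b history now [(2, 71), (7, 7)])
READ e @v5: history=[] -> no version <= 5 -> NONE
v8: WRITE c=64  (c history now [(8, 64)])
READ c @v3: history=[(8, 64)] -> no version <= 3 -> NONE
READ d @v2: history=[(1, 27), (5, 55), (6, 55)] -> pick v1 -> 27
v9: WRITE b=1  (b history now [(2, 71), (7, 7), (9, 1)])
v10: WRITE b=12  (b history now [(2, 71), (7, 7), (9, 1), (10, 12)])
v11: WRITE e=5  (e history now [(11, 5)])
v12: WRITE c=70  (c history now [(8, 64), (12, 70)])
v13: WRITE b=28  (b history now [(2, 71), (7, 7), (9, 1), (10, 12), (13, 28)])
v14: WRITE e=71  (e history now [(11, 5), (14, 71)])
v15: WRITE d=33  (d history now [(1, 27), (5, 55), (6, 55), (15, 33)])
READ d @v12: history=[(1, 27), (5, 55), (6, 55), (15, 33)] -> pick v6 -> 55
READ a @v1: history=[(3, 51), (4, 81)] -> no version <= 1 -> NONE
v16: WRITE b=12  (b history now [(2, 71), (7, 7), (9, 1), (10, 12), (13, 28), (16, 12)])
v17: WRITE a=44  (a history now [(3, 51), (4, 81), (17, 44)])
READ d @v11: history=[(1, 27), (5, 55), (6, 55), (15, 33)] -> pick v6 -> 55
READ c @v13: history=[(8, 64), (12, 70)] -> pick v12 -> 70
v18: WRITE b=9  (b history now [(2, 71), (7, 7), (9, 1), (10, 12), (13, 28), (16, 12), (18, 9)])
READ a @v13: history=[(3, 51), (4, 81), (17, 44)] -> pick v4 -> 81
v19: WRITE e=68  (e history now [(11, 5), (14, 71), (19, 68)])
v20: WRITE a=17  (a history now [(3, 51), (4, 81), (17, 44), (20, 17)])
v21: WRITE c=79  (c history now [(8, 64), (12, 70), (21, 79)])
READ d @v6: history=[(1, 27), (5, 55), (6, 55), (15, 33)] -> pick v6 -> 55
v22: WRITE c=17  (c history now [(8, 64), (12, 70), (21, 79), (22, 17)])
v23: WRITE d=66  (d history now [(1, 27), (5, 55), (6, 55), (15, 33), (23, 66)])
v24: WRITE c=55  (c history now [(8, 64), (12, 70), (21, 79), (22, 17), (24, 55)])
v25: WRITE b=8  (b history now [(2, 71), (7, 7), (9, 1), (10, 12), (13, 28), (16, 12), (18, 9), (25, 8)])
Read results in order: ['NONE', 'NONE', 'NONE', '27', '55', 'NONE', '55', '70', '81', '55']
NONE count = 4

Answer: 4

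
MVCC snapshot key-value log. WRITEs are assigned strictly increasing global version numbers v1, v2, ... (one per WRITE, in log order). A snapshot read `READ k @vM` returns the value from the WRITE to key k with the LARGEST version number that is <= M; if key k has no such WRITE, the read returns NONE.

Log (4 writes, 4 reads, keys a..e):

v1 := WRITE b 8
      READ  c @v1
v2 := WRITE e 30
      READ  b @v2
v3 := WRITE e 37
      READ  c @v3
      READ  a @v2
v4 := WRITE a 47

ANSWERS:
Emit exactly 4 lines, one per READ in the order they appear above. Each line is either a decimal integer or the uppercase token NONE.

v1: WRITE b=8  (b history now [(1, 8)])
READ c @v1: history=[] -> no version <= 1 -> NONE
v2: WRITE e=30  (e history now [(2, 30)])
READ b @v2: history=[(1, 8)] -> pick v1 -> 8
v3: WRITE e=37  (e history now [(2, 30), (3, 37)])
READ c @v3: history=[] -> no version <= 3 -> NONE
READ a @v2: history=[] -> no version <= 2 -> NONE
v4: WRITE a=47  (a history now [(4, 47)])

Answer: NONE
8
NONE
NONE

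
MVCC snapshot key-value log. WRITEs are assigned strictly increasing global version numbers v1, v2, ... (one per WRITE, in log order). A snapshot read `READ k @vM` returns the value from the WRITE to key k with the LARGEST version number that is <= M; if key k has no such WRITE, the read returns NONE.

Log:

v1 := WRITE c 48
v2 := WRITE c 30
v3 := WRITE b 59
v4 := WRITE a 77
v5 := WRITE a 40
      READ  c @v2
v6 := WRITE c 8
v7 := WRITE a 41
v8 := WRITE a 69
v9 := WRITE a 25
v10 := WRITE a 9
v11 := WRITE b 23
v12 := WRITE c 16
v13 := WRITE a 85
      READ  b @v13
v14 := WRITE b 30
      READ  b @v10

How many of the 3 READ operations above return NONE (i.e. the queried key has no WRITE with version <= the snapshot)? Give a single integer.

v1: WRITE c=48  (c history now [(1, 48)])
v2: WRITE c=30  (c history now [(1, 48), (2, 30)])
v3: WRITE b=59  (b history now [(3, 59)])
v4: WRITE a=77  (a history now [(4, 77)])
v5: WRITE a=40  (a history now [(4, 77), (5, 40)])
READ c @v2: history=[(1, 48), (2, 30)] -> pick v2 -> 30
v6: WRITE c=8  (c history now [(1, 48), (2, 30), (6, 8)])
v7: WRITE a=41  (a history now [(4, 77), (5, 40), (7, 41)])
v8: WRITE a=69  (a history now [(4, 77), (5, 40), (7, 41), (8, 69)])
v9: WRITE a=25  (a history now [(4, 77), (5, 40), (7, 41), (8, 69), (9, 25)])
v10: WRITE a=9  (a history now [(4, 77), (5, 40), (7, 41), (8, 69), (9, 25), (10, 9)])
v11: WRITE b=23  (b history now [(3, 59), (11, 23)])
v12: WRITE c=16  (c history now [(1, 48), (2, 30), (6, 8), (12, 16)])
v13: WRITE a=85  (a history now [(4, 77), (5, 40), (7, 41), (8, 69), (9, 25), (10, 9), (13, 85)])
READ b @v13: history=[(3, 59), (11, 23)] -> pick v11 -> 23
v14: WRITE b=30  (b history now [(3, 59), (11, 23), (14, 30)])
READ b @v10: history=[(3, 59), (11, 23), (14, 30)] -> pick v3 -> 59
Read results in order: ['30', '23', '59']
NONE count = 0

Answer: 0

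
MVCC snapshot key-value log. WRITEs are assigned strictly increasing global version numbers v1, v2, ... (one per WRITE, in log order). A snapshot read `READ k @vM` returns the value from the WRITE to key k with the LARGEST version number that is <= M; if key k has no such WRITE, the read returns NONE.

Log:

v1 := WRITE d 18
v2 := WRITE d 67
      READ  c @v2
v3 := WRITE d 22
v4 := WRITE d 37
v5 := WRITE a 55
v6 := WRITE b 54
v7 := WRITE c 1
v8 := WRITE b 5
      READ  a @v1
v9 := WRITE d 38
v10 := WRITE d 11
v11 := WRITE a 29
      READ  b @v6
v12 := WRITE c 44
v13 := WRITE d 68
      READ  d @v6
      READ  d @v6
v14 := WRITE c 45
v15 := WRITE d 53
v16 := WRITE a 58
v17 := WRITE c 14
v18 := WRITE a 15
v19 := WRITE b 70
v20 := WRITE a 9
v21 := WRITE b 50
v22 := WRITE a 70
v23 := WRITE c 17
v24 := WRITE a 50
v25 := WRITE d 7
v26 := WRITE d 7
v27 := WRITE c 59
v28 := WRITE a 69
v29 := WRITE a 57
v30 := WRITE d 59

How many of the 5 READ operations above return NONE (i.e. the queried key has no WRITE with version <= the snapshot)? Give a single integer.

v1: WRITE d=18  (d history now [(1, 18)])
v2: WRITE d=67  (d history now [(1, 18), (2, 67)])
READ c @v2: history=[] -> no version <= 2 -> NONE
v3: WRITE d=22  (d history now [(1, 18), (2, 67), (3, 22)])
v4: WRITE d=37  (d history now [(1, 18), (2, 67), (3, 22), (4, 37)])
v5: WRITE a=55  (a history now [(5, 55)])
v6: WRITE b=54  (b history now [(6, 54)])
v7: WRITE c=1  (c history now [(7, 1)])
v8: WRITE b=5  (b history now [(6, 54), (8, 5)])
READ a @v1: history=[(5, 55)] -> no version <= 1 -> NONE
v9: WRITE d=38  (d history now [(1, 18), (2, 67), (3, 22), (4, 37), (9, 38)])
v10: WRITE d=11  (d history now [(1, 18), (2, 67), (3, 22), (4, 37), (9, 38), (10, 11)])
v11: WRITE a=29  (a history now [(5, 55), (11, 29)])
READ b @v6: history=[(6, 54), (8, 5)] -> pick v6 -> 54
v12: WRITE c=44  (c history now [(7, 1), (12, 44)])
v13: WRITE d=68  (d history now [(1, 18), (2, 67), (3, 22), (4, 37), (9, 38), (10, 11), (13, 68)])
READ d @v6: history=[(1, 18), (2, 67), (3, 22), (4, 37), (9, 38), (10, 11), (13, 68)] -> pick v4 -> 37
READ d @v6: history=[(1, 18), (2, 67), (3, 22), (4, 37), (9, 38), (10, 11), (13, 68)] -> pick v4 -> 37
v14: WRITE c=45  (c history now [(7, 1), (12, 44), (14, 45)])
v15: WRITE d=53  (d history now [(1, 18), (2, 67), (3, 22), (4, 37), (9, 38), (10, 11), (13, 68), (15, 53)])
v16: WRITE a=58  (a history now [(5, 55), (11, 29), (16, 58)])
v17: WRITE c=14  (c history now [(7, 1), (12, 44), (14, 45), (17, 14)])
v18: WRITE a=15  (a history now [(5, 55), (11, 29), (16, 58), (18, 15)])
v19: WRITE b=70  (b history now [(6, 54), (8, 5), (19, 70)])
v20: WRITE a=9  (a history now [(5, 55), (11, 29), (16, 58), (18, 15), (20, 9)])
v21: WRITE b=50  (b history now [(6, 54), (8, 5), (19, 70), (21, 50)])
v22: WRITE a=70  (a history now [(5, 55), (11, 29), (16, 58), (18, 15), (20, 9), (22, 70)])
v23: WRITE c=17  (c history now [(7, 1), (12, 44), (14, 45), (17, 14), (23, 17)])
v24: WRITE a=50  (a history now [(5, 55), (11, 29), (16, 58), (18, 15), (20, 9), (22, 70), (24, 50)])
v25: WRITE d=7  (d history now [(1, 18), (2, 67), (3, 22), (4, 37), (9, 38), (10, 11), (13, 68), (15, 53), (25, 7)])
v26: WRITE d=7  (d history now [(1, 18), (2, 67), (3, 22), (4, 37), (9, 38), (10, 11), (13, 68), (15, 53), (25, 7), (26, 7)])
v27: WRITE c=59  (c history now [(7, 1), (12, 44), (14, 45), (17, 14), (23, 17), (27, 59)])
v28: WRITE a=69  (a history now [(5, 55), (11, 29), (16, 58), (18, 15), (20, 9), (22, 70), (24, 50), (28, 69)])
v29: WRITE a=57  (a history now [(5, 55), (11, 29), (16, 58), (18, 15), (20, 9), (22, 70), (24, 50), (28, 69), (29, 57)])
v30: WRITE d=59  (d history now [(1, 18), (2, 67), (3, 22), (4, 37), (9, 38), (10, 11), (13, 68), (15, 53), (25, 7), (26, 7), (30, 59)])
Read results in order: ['NONE', 'NONE', '54', '37', '37']
NONE count = 2

Answer: 2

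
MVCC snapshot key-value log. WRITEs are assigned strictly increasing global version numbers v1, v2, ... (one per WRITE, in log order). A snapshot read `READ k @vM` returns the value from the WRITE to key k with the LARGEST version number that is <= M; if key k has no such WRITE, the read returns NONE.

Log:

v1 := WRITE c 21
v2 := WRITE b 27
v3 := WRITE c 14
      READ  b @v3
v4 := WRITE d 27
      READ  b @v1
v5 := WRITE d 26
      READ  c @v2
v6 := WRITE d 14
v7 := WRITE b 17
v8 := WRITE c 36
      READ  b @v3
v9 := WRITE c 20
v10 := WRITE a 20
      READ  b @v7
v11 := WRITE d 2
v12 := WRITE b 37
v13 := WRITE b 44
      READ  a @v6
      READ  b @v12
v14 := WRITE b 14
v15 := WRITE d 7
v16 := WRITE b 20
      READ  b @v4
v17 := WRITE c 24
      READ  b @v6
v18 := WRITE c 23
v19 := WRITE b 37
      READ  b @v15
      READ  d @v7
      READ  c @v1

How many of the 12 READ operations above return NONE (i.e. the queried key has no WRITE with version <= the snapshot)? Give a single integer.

Answer: 2

Derivation:
v1: WRITE c=21  (c history now [(1, 21)])
v2: WRITE b=27  (b history now [(2, 27)])
v3: WRITE c=14  (c history now [(1, 21), (3, 14)])
READ b @v3: history=[(2, 27)] -> pick v2 -> 27
v4: WRITE d=27  (d history now [(4, 27)])
READ b @v1: history=[(2, 27)] -> no version <= 1 -> NONE
v5: WRITE d=26  (d history now [(4, 27), (5, 26)])
READ c @v2: history=[(1, 21), (3, 14)] -> pick v1 -> 21
v6: WRITE d=14  (d history now [(4, 27), (5, 26), (6, 14)])
v7: WRITE b=17  (b history now [(2, 27), (7, 17)])
v8: WRITE c=36  (c history now [(1, 21), (3, 14), (8, 36)])
READ b @v3: history=[(2, 27), (7, 17)] -> pick v2 -> 27
v9: WRITE c=20  (c history now [(1, 21), (3, 14), (8, 36), (9, 20)])
v10: WRITE a=20  (a history now [(10, 20)])
READ b @v7: history=[(2, 27), (7, 17)] -> pick v7 -> 17
v11: WRITE d=2  (d history now [(4, 27), (5, 26), (6, 14), (11, 2)])
v12: WRITE b=37  (b history now [(2, 27), (7, 17), (12, 37)])
v13: WRITE b=44  (b history now [(2, 27), (7, 17), (12, 37), (13, 44)])
READ a @v6: history=[(10, 20)] -> no version <= 6 -> NONE
READ b @v12: history=[(2, 27), (7, 17), (12, 37), (13, 44)] -> pick v12 -> 37
v14: WRITE b=14  (b history now [(2, 27), (7, 17), (12, 37), (13, 44), (14, 14)])
v15: WRITE d=7  (d history now [(4, 27), (5, 26), (6, 14), (11, 2), (15, 7)])
v16: WRITE b=20  (b history now [(2, 27), (7, 17), (12, 37), (13, 44), (14, 14), (16, 20)])
READ b @v4: history=[(2, 27), (7, 17), (12, 37), (13, 44), (14, 14), (16, 20)] -> pick v2 -> 27
v17: WRITE c=24  (c history now [(1, 21), (3, 14), (8, 36), (9, 20), (17, 24)])
READ b @v6: history=[(2, 27), (7, 17), (12, 37), (13, 44), (14, 14), (16, 20)] -> pick v2 -> 27
v18: WRITE c=23  (c history now [(1, 21), (3, 14), (8, 36), (9, 20), (17, 24), (18, 23)])
v19: WRITE b=37  (b history now [(2, 27), (7, 17), (12, 37), (13, 44), (14, 14), (16, 20), (19, 37)])
READ b @v15: history=[(2, 27), (7, 17), (12, 37), (13, 44), (14, 14), (16, 20), (19, 37)] -> pick v14 -> 14
READ d @v7: history=[(4, 27), (5, 26), (6, 14), (11, 2), (15, 7)] -> pick v6 -> 14
READ c @v1: history=[(1, 21), (3, 14), (8, 36), (9, 20), (17, 24), (18, 23)] -> pick v1 -> 21
Read results in order: ['27', 'NONE', '21', '27', '17', 'NONE', '37', '27', '27', '14', '14', '21']
NONE count = 2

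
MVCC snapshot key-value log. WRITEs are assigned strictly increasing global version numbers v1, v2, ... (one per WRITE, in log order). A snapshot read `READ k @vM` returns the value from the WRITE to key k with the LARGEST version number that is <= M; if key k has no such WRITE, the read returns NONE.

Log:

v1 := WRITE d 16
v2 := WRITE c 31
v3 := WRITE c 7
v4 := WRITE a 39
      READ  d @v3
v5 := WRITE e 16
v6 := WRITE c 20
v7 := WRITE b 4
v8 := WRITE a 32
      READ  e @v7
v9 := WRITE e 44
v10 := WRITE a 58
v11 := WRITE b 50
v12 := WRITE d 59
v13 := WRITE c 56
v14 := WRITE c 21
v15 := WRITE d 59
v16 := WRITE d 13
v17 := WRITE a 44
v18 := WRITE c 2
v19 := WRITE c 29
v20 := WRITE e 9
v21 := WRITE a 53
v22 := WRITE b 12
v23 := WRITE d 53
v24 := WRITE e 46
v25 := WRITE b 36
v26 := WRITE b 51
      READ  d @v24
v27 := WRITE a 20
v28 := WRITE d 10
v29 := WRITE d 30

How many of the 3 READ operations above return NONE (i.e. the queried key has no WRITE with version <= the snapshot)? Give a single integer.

v1: WRITE d=16  (d history now [(1, 16)])
v2: WRITE c=31  (c history now [(2, 31)])
v3: WRITE c=7  (c history now [(2, 31), (3, 7)])
v4: WRITE a=39  (a history now [(4, 39)])
READ d @v3: history=[(1, 16)] -> pick v1 -> 16
v5: WRITE e=16  (e history now [(5, 16)])
v6: WRITE c=20  (c history now [(2, 31), (3, 7), (6, 20)])
v7: WRITE b=4  (b history now [(7, 4)])
v8: WRITE a=32  (a history now [(4, 39), (8, 32)])
READ e @v7: history=[(5, 16)] -> pick v5 -> 16
v9: WRITE e=44  (e history now [(5, 16), (9, 44)])
v10: WRITE a=58  (a history now [(4, 39), (8, 32), (10, 58)])
v11: WRITE b=50  (b history now [(7, 4), (11, 50)])
v12: WRITE d=59  (d history now [(1, 16), (12, 59)])
v13: WRITE c=56  (c history now [(2, 31), (3, 7), (6, 20), (13, 56)])
v14: WRITE c=21  (c history now [(2, 31), (3, 7), (6, 20), (13, 56), (14, 21)])
v15: WRITE d=59  (d history now [(1, 16), (12, 59), (15, 59)])
v16: WRITE d=13  (d history now [(1, 16), (12, 59), (15, 59), (16, 13)])
v17: WRITE a=44  (a history now [(4, 39), (8, 32), (10, 58), (17, 44)])
v18: WRITE c=2  (c history now [(2, 31), (3, 7), (6, 20), (13, 56), (14, 21), (18, 2)])
v19: WRITE c=29  (c history now [(2, 31), (3, 7), (6, 20), (13, 56), (14, 21), (18, 2), (19, 29)])
v20: WRITE e=9  (e history now [(5, 16), (9, 44), (20, 9)])
v21: WRITE a=53  (a history now [(4, 39), (8, 32), (10, 58), (17, 44), (21, 53)])
v22: WRITE b=12  (b history now [(7, 4), (11, 50), (22, 12)])
v23: WRITE d=53  (d history now [(1, 16), (12, 59), (15, 59), (16, 13), (23, 53)])
v24: WRITE e=46  (e history now [(5, 16), (9, 44), (20, 9), (24, 46)])
v25: WRITE b=36  (b history now [(7, 4), (11, 50), (22, 12), (25, 36)])
v26: WRITE b=51  (b history now [(7, 4), (11, 50), (22, 12), (25, 36), (26, 51)])
READ d @v24: history=[(1, 16), (12, 59), (15, 59), (16, 13), (23, 53)] -> pick v23 -> 53
v27: WRITE a=20  (a history now [(4, 39), (8, 32), (10, 58), (17, 44), (21, 53), (27, 20)])
v28: WRITE d=10  (d history now [(1, 16), (12, 59), (15, 59), (16, 13), (23, 53), (28, 10)])
v29: WRITE d=30  (d history now [(1, 16), (12, 59), (15, 59), (16, 13), (23, 53), (28, 10), (29, 30)])
Read results in order: ['16', '16', '53']
NONE count = 0

Answer: 0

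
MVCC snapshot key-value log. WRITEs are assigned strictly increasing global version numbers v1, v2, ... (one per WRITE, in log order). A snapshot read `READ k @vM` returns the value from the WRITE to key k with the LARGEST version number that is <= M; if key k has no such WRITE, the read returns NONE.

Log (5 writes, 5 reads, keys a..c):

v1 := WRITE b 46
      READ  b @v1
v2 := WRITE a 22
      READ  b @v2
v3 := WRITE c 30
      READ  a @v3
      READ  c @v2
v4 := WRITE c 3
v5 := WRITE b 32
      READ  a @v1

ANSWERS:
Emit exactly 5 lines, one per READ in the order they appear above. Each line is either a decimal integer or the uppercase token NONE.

Answer: 46
46
22
NONE
NONE

Derivation:
v1: WRITE b=46  (b history now [(1, 46)])
READ b @v1: history=[(1, 46)] -> pick v1 -> 46
v2: WRITE a=22  (a history now [(2, 22)])
READ b @v2: history=[(1, 46)] -> pick v1 -> 46
v3: WRITE c=30  (c history now [(3, 30)])
READ a @v3: history=[(2, 22)] -> pick v2 -> 22
READ c @v2: history=[(3, 30)] -> no version <= 2 -> NONE
v4: WRITE c=3  (c history now [(3, 30), (4, 3)])
v5: WRITE b=32  (b history now [(1, 46), (5, 32)])
READ a @v1: history=[(2, 22)] -> no version <= 1 -> NONE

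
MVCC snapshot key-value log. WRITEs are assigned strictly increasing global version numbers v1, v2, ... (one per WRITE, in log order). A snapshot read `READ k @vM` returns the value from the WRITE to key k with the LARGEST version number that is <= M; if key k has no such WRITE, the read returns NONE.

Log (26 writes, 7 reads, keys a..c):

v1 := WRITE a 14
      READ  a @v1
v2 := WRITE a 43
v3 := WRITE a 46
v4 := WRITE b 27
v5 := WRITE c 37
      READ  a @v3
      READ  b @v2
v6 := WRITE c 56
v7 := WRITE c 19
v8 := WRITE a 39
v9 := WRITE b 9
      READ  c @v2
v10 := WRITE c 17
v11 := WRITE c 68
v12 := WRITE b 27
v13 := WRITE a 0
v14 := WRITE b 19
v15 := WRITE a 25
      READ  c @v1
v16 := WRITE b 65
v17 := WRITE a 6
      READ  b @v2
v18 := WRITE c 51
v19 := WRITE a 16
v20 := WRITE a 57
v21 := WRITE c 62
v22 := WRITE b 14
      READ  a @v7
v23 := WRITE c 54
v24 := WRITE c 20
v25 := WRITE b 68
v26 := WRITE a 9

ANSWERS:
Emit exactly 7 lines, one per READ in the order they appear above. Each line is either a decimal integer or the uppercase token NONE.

Answer: 14
46
NONE
NONE
NONE
NONE
46

Derivation:
v1: WRITE a=14  (a history now [(1, 14)])
READ a @v1: history=[(1, 14)] -> pick v1 -> 14
v2: WRITE a=43  (a history now [(1, 14), (2, 43)])
v3: WRITE a=46  (a history now [(1, 14), (2, 43), (3, 46)])
v4: WRITE b=27  (b history now [(4, 27)])
v5: WRITE c=37  (c history now [(5, 37)])
READ a @v3: history=[(1, 14), (2, 43), (3, 46)] -> pick v3 -> 46
READ b @v2: history=[(4, 27)] -> no version <= 2 -> NONE
v6: WRITE c=56  (c history now [(5, 37), (6, 56)])
v7: WRITE c=19  (c history now [(5, 37), (6, 56), (7, 19)])
v8: WRITE a=39  (a history now [(1, 14), (2, 43), (3, 46), (8, 39)])
v9: WRITE b=9  (b history now [(4, 27), (9, 9)])
READ c @v2: history=[(5, 37), (6, 56), (7, 19)] -> no version <= 2 -> NONE
v10: WRITE c=17  (c history now [(5, 37), (6, 56), (7, 19), (10, 17)])
v11: WRITE c=68  (c history now [(5, 37), (6, 56), (7, 19), (10, 17), (11, 68)])
v12: WRITE b=27  (b history now [(4, 27), (9, 9), (12, 27)])
v13: WRITE a=0  (a history now [(1, 14), (2, 43), (3, 46), (8, 39), (13, 0)])
v14: WRITE b=19  (b history now [(4, 27), (9, 9), (12, 27), (14, 19)])
v15: WRITE a=25  (a history now [(1, 14), (2, 43), (3, 46), (8, 39), (13, 0), (15, 25)])
READ c @v1: history=[(5, 37), (6, 56), (7, 19), (10, 17), (11, 68)] -> no version <= 1 -> NONE
v16: WRITE b=65  (b history now [(4, 27), (9, 9), (12, 27), (14, 19), (16, 65)])
v17: WRITE a=6  (a history now [(1, 14), (2, 43), (3, 46), (8, 39), (13, 0), (15, 25), (17, 6)])
READ b @v2: history=[(4, 27), (9, 9), (12, 27), (14, 19), (16, 65)] -> no version <= 2 -> NONE
v18: WRITE c=51  (c history now [(5, 37), (6, 56), (7, 19), (10, 17), (11, 68), (18, 51)])
v19: WRITE a=16  (a history now [(1, 14), (2, 43), (3, 46), (8, 39), (13, 0), (15, 25), (17, 6), (19, 16)])
v20: WRITE a=57  (a history now [(1, 14), (2, 43), (3, 46), (8, 39), (13, 0), (15, 25), (17, 6), (19, 16), (20, 57)])
v21: WRITE c=62  (c history now [(5, 37), (6, 56), (7, 19), (10, 17), (11, 68), (18, 51), (21, 62)])
v22: WRITE b=14  (b history now [(4, 27), (9, 9), (12, 27), (14, 19), (16, 65), (22, 14)])
READ a @v7: history=[(1, 14), (2, 43), (3, 46), (8, 39), (13, 0), (15, 25), (17, 6), (19, 16), (20, 57)] -> pick v3 -> 46
v23: WRITE c=54  (c history now [(5, 37), (6, 56), (7, 19), (10, 17), (11, 68), (18, 51), (21, 62), (23, 54)])
v24: WRITE c=20  (c history now [(5, 37), (6, 56), (7, 19), (10, 17), (11, 68), (18, 51), (21, 62), (23, 54), (24, 20)])
v25: WRITE b=68  (b history now [(4, 27), (9, 9), (12, 27), (14, 19), (16, 65), (22, 14), (25, 68)])
v26: WRITE a=9  (a history now [(1, 14), (2, 43), (3, 46), (8, 39), (13, 0), (15, 25), (17, 6), (19, 16), (20, 57), (26, 9)])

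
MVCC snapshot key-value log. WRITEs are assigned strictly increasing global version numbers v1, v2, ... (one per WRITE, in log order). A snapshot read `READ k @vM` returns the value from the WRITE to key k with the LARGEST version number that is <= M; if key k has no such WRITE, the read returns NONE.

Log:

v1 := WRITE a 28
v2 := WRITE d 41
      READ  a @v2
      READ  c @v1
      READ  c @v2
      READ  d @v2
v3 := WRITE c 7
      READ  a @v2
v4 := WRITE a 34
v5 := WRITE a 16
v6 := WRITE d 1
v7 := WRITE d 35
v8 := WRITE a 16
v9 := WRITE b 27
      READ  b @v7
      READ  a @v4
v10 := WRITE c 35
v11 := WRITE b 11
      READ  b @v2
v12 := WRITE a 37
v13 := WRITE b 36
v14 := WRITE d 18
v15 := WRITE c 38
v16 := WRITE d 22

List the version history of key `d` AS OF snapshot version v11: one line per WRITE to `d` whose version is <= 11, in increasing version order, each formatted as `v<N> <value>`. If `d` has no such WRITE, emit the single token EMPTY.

Answer: v2 41
v6 1
v7 35

Derivation:
Scan writes for key=d with version <= 11:
  v1 WRITE a 28 -> skip
  v2 WRITE d 41 -> keep
  v3 WRITE c 7 -> skip
  v4 WRITE a 34 -> skip
  v5 WRITE a 16 -> skip
  v6 WRITE d 1 -> keep
  v7 WRITE d 35 -> keep
  v8 WRITE a 16 -> skip
  v9 WRITE b 27 -> skip
  v10 WRITE c 35 -> skip
  v11 WRITE b 11 -> skip
  v12 WRITE a 37 -> skip
  v13 WRITE b 36 -> skip
  v14 WRITE d 18 -> drop (> snap)
  v15 WRITE c 38 -> skip
  v16 WRITE d 22 -> drop (> snap)
Collected: [(2, 41), (6, 1), (7, 35)]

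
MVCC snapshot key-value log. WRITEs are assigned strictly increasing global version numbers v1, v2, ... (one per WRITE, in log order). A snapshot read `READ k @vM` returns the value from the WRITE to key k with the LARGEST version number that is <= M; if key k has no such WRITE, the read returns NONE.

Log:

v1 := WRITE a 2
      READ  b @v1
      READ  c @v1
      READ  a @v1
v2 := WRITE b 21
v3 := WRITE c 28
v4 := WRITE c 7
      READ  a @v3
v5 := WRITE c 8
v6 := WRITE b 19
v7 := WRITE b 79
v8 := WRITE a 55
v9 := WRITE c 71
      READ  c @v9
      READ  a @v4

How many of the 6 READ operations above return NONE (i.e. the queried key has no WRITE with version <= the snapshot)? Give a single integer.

v1: WRITE a=2  (a history now [(1, 2)])
READ b @v1: history=[] -> no version <= 1 -> NONE
READ c @v1: history=[] -> no version <= 1 -> NONE
READ a @v1: history=[(1, 2)] -> pick v1 -> 2
v2: WRITE b=21  (b history now [(2, 21)])
v3: WRITE c=28  (c history now [(3, 28)])
v4: WRITE c=7  (c history now [(3, 28), (4, 7)])
READ a @v3: history=[(1, 2)] -> pick v1 -> 2
v5: WRITE c=8  (c history now [(3, 28), (4, 7), (5, 8)])
v6: WRITE b=19  (b history now [(2, 21), (6, 19)])
v7: WRITE b=79  (b history now [(2, 21), (6, 19), (7, 79)])
v8: WRITE a=55  (a history now [(1, 2), (8, 55)])
v9: WRITE c=71  (c history now [(3, 28), (4, 7), (5, 8), (9, 71)])
READ c @v9: history=[(3, 28), (4, 7), (5, 8), (9, 71)] -> pick v9 -> 71
READ a @v4: history=[(1, 2), (8, 55)] -> pick v1 -> 2
Read results in order: ['NONE', 'NONE', '2', '2', '71', '2']
NONE count = 2

Answer: 2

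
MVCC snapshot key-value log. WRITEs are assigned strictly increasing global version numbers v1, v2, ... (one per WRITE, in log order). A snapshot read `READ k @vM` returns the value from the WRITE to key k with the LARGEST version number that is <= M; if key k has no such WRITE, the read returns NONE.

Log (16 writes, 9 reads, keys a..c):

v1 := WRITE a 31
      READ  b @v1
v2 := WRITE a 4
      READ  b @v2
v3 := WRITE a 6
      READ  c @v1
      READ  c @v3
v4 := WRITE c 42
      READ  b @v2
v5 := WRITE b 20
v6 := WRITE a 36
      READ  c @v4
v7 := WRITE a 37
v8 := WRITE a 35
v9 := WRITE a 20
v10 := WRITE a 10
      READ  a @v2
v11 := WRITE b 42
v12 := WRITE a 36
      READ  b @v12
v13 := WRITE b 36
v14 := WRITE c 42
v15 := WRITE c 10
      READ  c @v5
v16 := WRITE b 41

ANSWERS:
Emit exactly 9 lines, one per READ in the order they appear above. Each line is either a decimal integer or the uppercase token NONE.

v1: WRITE a=31  (a history now [(1, 31)])
READ b @v1: history=[] -> no version <= 1 -> NONE
v2: WRITE a=4  (a history now [(1, 31), (2, 4)])
READ b @v2: history=[] -> no version <= 2 -> NONE
v3: WRITE a=6  (a history now [(1, 31), (2, 4), (3, 6)])
READ c @v1: history=[] -> no version <= 1 -> NONE
READ c @v3: history=[] -> no version <= 3 -> NONE
v4: WRITE c=42  (c history now [(4, 42)])
READ b @v2: history=[] -> no version <= 2 -> NONE
v5: WRITE b=20  (b history now [(5, 20)])
v6: WRITE a=36  (a history now [(1, 31), (2, 4), (3, 6), (6, 36)])
READ c @v4: history=[(4, 42)] -> pick v4 -> 42
v7: WRITE a=37  (a history now [(1, 31), (2, 4), (3, 6), (6, 36), (7, 37)])
v8: WRITE a=35  (a history now [(1, 31), (2, 4), (3, 6), (6, 36), (7, 37), (8, 35)])
v9: WRITE a=20  (a history now [(1, 31), (2, 4), (3, 6), (6, 36), (7, 37), (8, 35), (9, 20)])
v10: WRITE a=10  (a history now [(1, 31), (2, 4), (3, 6), (6, 36), (7, 37), (8, 35), (9, 20), (10, 10)])
READ a @v2: history=[(1, 31), (2, 4), (3, 6), (6, 36), (7, 37), (8, 35), (9, 20), (10, 10)] -> pick v2 -> 4
v11: WRITE b=42  (b history now [(5, 20), (11, 42)])
v12: WRITE a=36  (a history now [(1, 31), (2, 4), (3, 6), (6, 36), (7, 37), (8, 35), (9, 20), (10, 10), (12, 36)])
READ b @v12: history=[(5, 20), (11, 42)] -> pick v11 -> 42
v13: WRITE b=36  (b history now [(5, 20), (11, 42), (13, 36)])
v14: WRITE c=42  (c history now [(4, 42), (14, 42)])
v15: WRITE c=10  (c history now [(4, 42), (14, 42), (15, 10)])
READ c @v5: history=[(4, 42), (14, 42), (15, 10)] -> pick v4 -> 42
v16: WRITE b=41  (b history now [(5, 20), (11, 42), (13, 36), (16, 41)])

Answer: NONE
NONE
NONE
NONE
NONE
42
4
42
42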